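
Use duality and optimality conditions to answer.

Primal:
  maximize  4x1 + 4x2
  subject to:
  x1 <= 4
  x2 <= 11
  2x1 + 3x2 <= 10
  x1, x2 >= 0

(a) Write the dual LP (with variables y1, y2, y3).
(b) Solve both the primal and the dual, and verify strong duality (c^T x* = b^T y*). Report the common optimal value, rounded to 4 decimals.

The standard primal-dual pair for 'max c^T x s.t. A x <= b, x >= 0' is:
  Dual:  min b^T y  s.t.  A^T y >= c,  y >= 0.

So the dual LP is:
  minimize  4y1 + 11y2 + 10y3
  subject to:
    y1 + 2y3 >= 4
    y2 + 3y3 >= 4
    y1, y2, y3 >= 0

Solving the primal: x* = (4, 0.6667).
  primal value c^T x* = 18.6667.
Solving the dual: y* = (1.3333, 0, 1.3333).
  dual value b^T y* = 18.6667.
Strong duality: c^T x* = b^T y*. Confirmed.

18.6667


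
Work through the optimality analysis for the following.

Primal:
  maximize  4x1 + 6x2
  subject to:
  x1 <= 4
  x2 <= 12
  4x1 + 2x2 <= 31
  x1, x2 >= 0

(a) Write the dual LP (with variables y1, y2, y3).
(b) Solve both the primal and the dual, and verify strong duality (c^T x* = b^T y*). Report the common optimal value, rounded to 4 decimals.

The standard primal-dual pair for 'max c^T x s.t. A x <= b, x >= 0' is:
  Dual:  min b^T y  s.t.  A^T y >= c,  y >= 0.

So the dual LP is:
  minimize  4y1 + 12y2 + 31y3
  subject to:
    y1 + 4y3 >= 4
    y2 + 2y3 >= 6
    y1, y2, y3 >= 0

Solving the primal: x* = (1.75, 12).
  primal value c^T x* = 79.
Solving the dual: y* = (0, 4, 1).
  dual value b^T y* = 79.
Strong duality: c^T x* = b^T y*. Confirmed.

79


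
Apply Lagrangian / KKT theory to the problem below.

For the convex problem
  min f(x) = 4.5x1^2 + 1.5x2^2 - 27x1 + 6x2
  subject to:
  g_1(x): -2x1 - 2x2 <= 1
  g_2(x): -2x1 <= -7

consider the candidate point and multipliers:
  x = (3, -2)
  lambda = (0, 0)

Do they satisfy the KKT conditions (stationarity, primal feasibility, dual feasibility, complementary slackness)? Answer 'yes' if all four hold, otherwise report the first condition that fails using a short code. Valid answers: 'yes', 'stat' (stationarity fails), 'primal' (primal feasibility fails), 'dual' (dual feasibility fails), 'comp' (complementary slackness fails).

Gradient of f: grad f(x) = Q x + c = (0, 0)
Constraint values g_i(x) = a_i^T x - b_i:
  g_1((3, -2)) = -3
  g_2((3, -2)) = 1
Stationarity residual: grad f(x) + sum_i lambda_i a_i = (0, 0)
  -> stationarity OK
Primal feasibility (all g_i <= 0): FAILS
Dual feasibility (all lambda_i >= 0): OK
Complementary slackness (lambda_i * g_i(x) = 0 for all i): OK

Verdict: the first failing condition is primal_feasibility -> primal.

primal


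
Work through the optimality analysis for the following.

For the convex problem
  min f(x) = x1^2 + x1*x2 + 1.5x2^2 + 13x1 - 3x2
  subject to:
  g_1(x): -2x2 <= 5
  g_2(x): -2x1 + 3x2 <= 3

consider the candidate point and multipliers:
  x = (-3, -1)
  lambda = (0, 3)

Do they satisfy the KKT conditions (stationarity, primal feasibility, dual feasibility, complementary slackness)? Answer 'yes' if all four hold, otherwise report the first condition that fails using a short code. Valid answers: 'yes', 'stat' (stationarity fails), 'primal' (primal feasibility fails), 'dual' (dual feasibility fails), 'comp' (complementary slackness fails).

Gradient of f: grad f(x) = Q x + c = (6, -9)
Constraint values g_i(x) = a_i^T x - b_i:
  g_1((-3, -1)) = -3
  g_2((-3, -1)) = 0
Stationarity residual: grad f(x) + sum_i lambda_i a_i = (0, 0)
  -> stationarity OK
Primal feasibility (all g_i <= 0): OK
Dual feasibility (all lambda_i >= 0): OK
Complementary slackness (lambda_i * g_i(x) = 0 for all i): OK

Verdict: yes, KKT holds.

yes


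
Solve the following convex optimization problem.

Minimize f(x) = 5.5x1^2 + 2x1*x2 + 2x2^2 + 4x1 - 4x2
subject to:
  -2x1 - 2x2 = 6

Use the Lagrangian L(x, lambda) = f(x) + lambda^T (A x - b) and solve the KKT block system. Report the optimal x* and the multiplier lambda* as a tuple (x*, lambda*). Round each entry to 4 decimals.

Form the Lagrangian:
  L(x, lambda) = (1/2) x^T Q x + c^T x + lambda^T (A x - b)
Stationarity (grad_x L = 0): Q x + c + A^T lambda = 0.
Primal feasibility: A x = b.

This gives the KKT block system:
  [ Q   A^T ] [ x     ]   [-c ]
  [ A    0  ] [ lambda ] = [ b ]

Solving the linear system:
  x*      = (-1.2727, -1.7273)
  lambda* = (-6.7273)
  f(x*)   = 21.0909

x* = (-1.2727, -1.7273), lambda* = (-6.7273)


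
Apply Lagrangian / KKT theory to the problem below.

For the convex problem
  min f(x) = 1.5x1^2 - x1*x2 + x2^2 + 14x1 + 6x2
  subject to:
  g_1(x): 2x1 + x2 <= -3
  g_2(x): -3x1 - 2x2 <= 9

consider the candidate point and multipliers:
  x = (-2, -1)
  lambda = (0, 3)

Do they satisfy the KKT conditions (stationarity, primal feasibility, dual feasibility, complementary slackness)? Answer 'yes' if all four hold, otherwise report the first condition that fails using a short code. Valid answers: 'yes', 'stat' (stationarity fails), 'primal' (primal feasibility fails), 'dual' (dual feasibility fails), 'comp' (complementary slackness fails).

Gradient of f: grad f(x) = Q x + c = (9, 6)
Constraint values g_i(x) = a_i^T x - b_i:
  g_1((-2, -1)) = -2
  g_2((-2, -1)) = -1
Stationarity residual: grad f(x) + sum_i lambda_i a_i = (0, 0)
  -> stationarity OK
Primal feasibility (all g_i <= 0): OK
Dual feasibility (all lambda_i >= 0): OK
Complementary slackness (lambda_i * g_i(x) = 0 for all i): FAILS

Verdict: the first failing condition is complementary_slackness -> comp.

comp


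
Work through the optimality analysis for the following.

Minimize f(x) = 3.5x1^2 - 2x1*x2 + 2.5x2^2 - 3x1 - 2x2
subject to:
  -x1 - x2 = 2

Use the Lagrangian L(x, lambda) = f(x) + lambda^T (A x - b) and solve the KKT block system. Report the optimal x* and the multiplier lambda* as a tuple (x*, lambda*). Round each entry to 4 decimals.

Form the Lagrangian:
  L(x, lambda) = (1/2) x^T Q x + c^T x + lambda^T (A x - b)
Stationarity (grad_x L = 0): Q x + c + A^T lambda = 0.
Primal feasibility: A x = b.

This gives the KKT block system:
  [ Q   A^T ] [ x     ]   [-c ]
  [ A    0  ] [ lambda ] = [ b ]

Solving the linear system:
  x*      = (-0.8125, -1.1875)
  lambda* = (-6.3125)
  f(x*)   = 8.7188

x* = (-0.8125, -1.1875), lambda* = (-6.3125)


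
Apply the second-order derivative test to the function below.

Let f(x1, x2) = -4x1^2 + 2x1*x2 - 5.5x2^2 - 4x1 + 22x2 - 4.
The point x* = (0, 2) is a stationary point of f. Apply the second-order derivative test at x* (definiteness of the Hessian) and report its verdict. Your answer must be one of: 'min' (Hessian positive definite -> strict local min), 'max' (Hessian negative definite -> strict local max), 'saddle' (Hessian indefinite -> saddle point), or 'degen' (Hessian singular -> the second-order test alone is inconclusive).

Compute the Hessian H = grad^2 f:
  H = [[-8, 2], [2, -11]]
Verify stationarity: grad f(x*) = H x* + g = (0, 0).
Eigenvalues of H: -12, -7.
Both eigenvalues < 0, so H is negative definite -> x* is a strict local max.

max


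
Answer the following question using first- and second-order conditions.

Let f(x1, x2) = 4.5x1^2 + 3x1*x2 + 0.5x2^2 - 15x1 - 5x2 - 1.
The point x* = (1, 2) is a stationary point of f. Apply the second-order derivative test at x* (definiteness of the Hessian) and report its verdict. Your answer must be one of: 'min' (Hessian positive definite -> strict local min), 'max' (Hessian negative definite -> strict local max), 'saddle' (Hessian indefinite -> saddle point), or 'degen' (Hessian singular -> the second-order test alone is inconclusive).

Compute the Hessian H = grad^2 f:
  H = [[9, 3], [3, 1]]
Verify stationarity: grad f(x*) = H x* + g = (0, 0).
Eigenvalues of H: 0, 10.
H has a zero eigenvalue (singular; positive semidefinite but not definite), so H is neither positive definite, negative definite, nor indefinite. The second-order test alone is inconclusive -> degen.
(Indeed, f is constant along the null direction of H through x*, so x* is not a strict local extremum.)

degen


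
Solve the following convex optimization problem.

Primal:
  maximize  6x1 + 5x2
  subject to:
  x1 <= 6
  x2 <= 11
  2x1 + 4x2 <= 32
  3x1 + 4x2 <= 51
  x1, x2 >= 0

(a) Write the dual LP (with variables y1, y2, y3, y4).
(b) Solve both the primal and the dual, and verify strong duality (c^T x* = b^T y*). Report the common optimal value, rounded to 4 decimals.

The standard primal-dual pair for 'max c^T x s.t. A x <= b, x >= 0' is:
  Dual:  min b^T y  s.t.  A^T y >= c,  y >= 0.

So the dual LP is:
  minimize  6y1 + 11y2 + 32y3 + 51y4
  subject to:
    y1 + 2y3 + 3y4 >= 6
    y2 + 4y3 + 4y4 >= 5
    y1, y2, y3, y4 >= 0

Solving the primal: x* = (6, 5).
  primal value c^T x* = 61.
Solving the dual: y* = (3.5, 0, 1.25, 0).
  dual value b^T y* = 61.
Strong duality: c^T x* = b^T y*. Confirmed.

61


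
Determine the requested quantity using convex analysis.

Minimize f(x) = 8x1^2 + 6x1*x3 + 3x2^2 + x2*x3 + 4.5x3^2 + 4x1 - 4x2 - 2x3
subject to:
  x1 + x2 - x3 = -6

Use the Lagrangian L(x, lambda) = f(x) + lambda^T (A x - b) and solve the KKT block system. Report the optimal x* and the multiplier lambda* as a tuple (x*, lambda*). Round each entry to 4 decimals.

Form the Lagrangian:
  L(x, lambda) = (1/2) x^T Q x + c^T x + lambda^T (A x - b)
Stationarity (grad_x L = 0): Q x + c + A^T lambda = 0.
Primal feasibility: A x = b.

This gives the KKT block system:
  [ Q   A^T ] [ x     ]   [-c ]
  [ A    0  ] [ lambda ] = [ b ]

Solving the linear system:
  x*      = (-1.8767, -1.4102, 2.7131)
  lambda* = (9.748)
  f(x*)   = 25.5979

x* = (-1.8767, -1.4102, 2.7131), lambda* = (9.748)


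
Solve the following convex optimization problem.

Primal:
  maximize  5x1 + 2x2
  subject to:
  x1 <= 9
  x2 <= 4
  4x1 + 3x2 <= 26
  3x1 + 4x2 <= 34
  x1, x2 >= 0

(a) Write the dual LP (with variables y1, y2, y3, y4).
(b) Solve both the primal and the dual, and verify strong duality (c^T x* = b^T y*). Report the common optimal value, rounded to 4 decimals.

The standard primal-dual pair for 'max c^T x s.t. A x <= b, x >= 0' is:
  Dual:  min b^T y  s.t.  A^T y >= c,  y >= 0.

So the dual LP is:
  minimize  9y1 + 4y2 + 26y3 + 34y4
  subject to:
    y1 + 4y3 + 3y4 >= 5
    y2 + 3y3 + 4y4 >= 2
    y1, y2, y3, y4 >= 0

Solving the primal: x* = (6.5, 0).
  primal value c^T x* = 32.5.
Solving the dual: y* = (0, 0, 1.25, 0).
  dual value b^T y* = 32.5.
Strong duality: c^T x* = b^T y*. Confirmed.

32.5


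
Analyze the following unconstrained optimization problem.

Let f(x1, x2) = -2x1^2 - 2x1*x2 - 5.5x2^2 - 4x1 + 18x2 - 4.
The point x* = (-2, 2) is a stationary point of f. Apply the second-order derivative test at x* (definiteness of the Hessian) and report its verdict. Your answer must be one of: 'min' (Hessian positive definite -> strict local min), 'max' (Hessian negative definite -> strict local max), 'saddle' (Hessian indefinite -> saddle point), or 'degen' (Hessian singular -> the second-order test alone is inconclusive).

Compute the Hessian H = grad^2 f:
  H = [[-4, -2], [-2, -11]]
Verify stationarity: grad f(x*) = H x* + g = (0, 0).
Eigenvalues of H: -11.5311, -3.4689.
Both eigenvalues < 0, so H is negative definite -> x* is a strict local max.

max


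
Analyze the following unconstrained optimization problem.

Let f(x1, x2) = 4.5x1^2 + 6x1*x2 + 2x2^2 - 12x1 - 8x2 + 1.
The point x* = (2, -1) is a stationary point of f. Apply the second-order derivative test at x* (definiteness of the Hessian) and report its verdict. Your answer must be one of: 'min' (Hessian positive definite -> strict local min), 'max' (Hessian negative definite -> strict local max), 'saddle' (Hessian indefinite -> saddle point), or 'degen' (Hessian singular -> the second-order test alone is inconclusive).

Compute the Hessian H = grad^2 f:
  H = [[9, 6], [6, 4]]
Verify stationarity: grad f(x*) = H x* + g = (0, 0).
Eigenvalues of H: 0, 13.
H has a zero eigenvalue (singular; positive semidefinite but not definite), so H is neither positive definite, negative definite, nor indefinite. The second-order test alone is inconclusive -> degen.
(Indeed, f is constant along the null direction of H through x*, so x* is not a strict local extremum.)

degen


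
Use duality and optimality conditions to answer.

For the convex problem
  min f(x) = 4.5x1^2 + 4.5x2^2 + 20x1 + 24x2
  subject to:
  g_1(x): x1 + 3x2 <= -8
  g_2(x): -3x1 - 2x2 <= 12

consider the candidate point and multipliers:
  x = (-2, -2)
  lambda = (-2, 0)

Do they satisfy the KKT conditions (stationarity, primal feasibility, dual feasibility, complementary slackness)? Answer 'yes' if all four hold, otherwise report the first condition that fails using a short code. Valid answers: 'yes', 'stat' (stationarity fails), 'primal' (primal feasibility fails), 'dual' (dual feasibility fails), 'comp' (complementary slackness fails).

Gradient of f: grad f(x) = Q x + c = (2, 6)
Constraint values g_i(x) = a_i^T x - b_i:
  g_1((-2, -2)) = 0
  g_2((-2, -2)) = -2
Stationarity residual: grad f(x) + sum_i lambda_i a_i = (0, 0)
  -> stationarity OK
Primal feasibility (all g_i <= 0): OK
Dual feasibility (all lambda_i >= 0): FAILS
Complementary slackness (lambda_i * g_i(x) = 0 for all i): OK

Verdict: the first failing condition is dual_feasibility -> dual.

dual


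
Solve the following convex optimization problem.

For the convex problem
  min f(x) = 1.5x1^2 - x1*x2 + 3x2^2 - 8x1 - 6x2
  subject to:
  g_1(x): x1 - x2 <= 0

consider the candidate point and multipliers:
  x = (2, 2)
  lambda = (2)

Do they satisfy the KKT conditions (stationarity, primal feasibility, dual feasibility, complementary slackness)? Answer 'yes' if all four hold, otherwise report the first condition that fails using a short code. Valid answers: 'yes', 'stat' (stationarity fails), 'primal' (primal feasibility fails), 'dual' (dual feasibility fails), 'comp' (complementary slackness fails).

Gradient of f: grad f(x) = Q x + c = (-4, 4)
Constraint values g_i(x) = a_i^T x - b_i:
  g_1((2, 2)) = 0
Stationarity residual: grad f(x) + sum_i lambda_i a_i = (-2, 2)
  -> stationarity FAILS
Primal feasibility (all g_i <= 0): OK
Dual feasibility (all lambda_i >= 0): OK
Complementary slackness (lambda_i * g_i(x) = 0 for all i): OK

Verdict: the first failing condition is stationarity -> stat.

stat


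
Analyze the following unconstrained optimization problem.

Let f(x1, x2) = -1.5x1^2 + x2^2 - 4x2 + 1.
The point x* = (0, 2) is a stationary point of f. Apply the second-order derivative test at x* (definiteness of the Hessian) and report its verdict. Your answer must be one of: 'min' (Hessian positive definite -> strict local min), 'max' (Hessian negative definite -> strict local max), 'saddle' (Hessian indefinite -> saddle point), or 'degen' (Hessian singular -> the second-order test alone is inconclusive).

Compute the Hessian H = grad^2 f:
  H = [[-3, 0], [0, 2]]
Verify stationarity: grad f(x*) = H x* + g = (0, 0).
Eigenvalues of H: -3, 2.
Eigenvalues have mixed signs, so H is indefinite -> x* is a saddle point.

saddle


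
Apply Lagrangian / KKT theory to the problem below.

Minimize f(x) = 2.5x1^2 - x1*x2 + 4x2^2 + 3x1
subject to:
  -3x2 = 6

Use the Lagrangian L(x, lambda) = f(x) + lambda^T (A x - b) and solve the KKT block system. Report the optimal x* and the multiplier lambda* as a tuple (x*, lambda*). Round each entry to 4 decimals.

Form the Lagrangian:
  L(x, lambda) = (1/2) x^T Q x + c^T x + lambda^T (A x - b)
Stationarity (grad_x L = 0): Q x + c + A^T lambda = 0.
Primal feasibility: A x = b.

This gives the KKT block system:
  [ Q   A^T ] [ x     ]   [-c ]
  [ A    0  ] [ lambda ] = [ b ]

Solving the linear system:
  x*      = (-1, -2)
  lambda* = (-5)
  f(x*)   = 13.5

x* = (-1, -2), lambda* = (-5)


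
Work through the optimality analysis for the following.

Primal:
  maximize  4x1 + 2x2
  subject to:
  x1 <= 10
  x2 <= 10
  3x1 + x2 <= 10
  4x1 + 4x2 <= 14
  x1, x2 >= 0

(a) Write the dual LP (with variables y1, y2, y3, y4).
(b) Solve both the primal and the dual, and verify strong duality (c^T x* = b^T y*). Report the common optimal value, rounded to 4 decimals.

The standard primal-dual pair for 'max c^T x s.t. A x <= b, x >= 0' is:
  Dual:  min b^T y  s.t.  A^T y >= c,  y >= 0.

So the dual LP is:
  minimize  10y1 + 10y2 + 10y3 + 14y4
  subject to:
    y1 + 3y3 + 4y4 >= 4
    y2 + y3 + 4y4 >= 2
    y1, y2, y3, y4 >= 0

Solving the primal: x* = (3.25, 0.25).
  primal value c^T x* = 13.5.
Solving the dual: y* = (0, 0, 1, 0.25).
  dual value b^T y* = 13.5.
Strong duality: c^T x* = b^T y*. Confirmed.

13.5


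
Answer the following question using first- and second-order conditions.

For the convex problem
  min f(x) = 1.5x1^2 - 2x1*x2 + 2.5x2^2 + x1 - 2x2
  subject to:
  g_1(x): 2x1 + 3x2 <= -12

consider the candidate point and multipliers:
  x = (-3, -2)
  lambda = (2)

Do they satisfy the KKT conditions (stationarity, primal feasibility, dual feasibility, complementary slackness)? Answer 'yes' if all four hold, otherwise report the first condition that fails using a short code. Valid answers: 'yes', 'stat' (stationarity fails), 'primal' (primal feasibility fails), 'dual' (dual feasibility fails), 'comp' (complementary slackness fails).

Gradient of f: grad f(x) = Q x + c = (-4, -6)
Constraint values g_i(x) = a_i^T x - b_i:
  g_1((-3, -2)) = 0
Stationarity residual: grad f(x) + sum_i lambda_i a_i = (0, 0)
  -> stationarity OK
Primal feasibility (all g_i <= 0): OK
Dual feasibility (all lambda_i >= 0): OK
Complementary slackness (lambda_i * g_i(x) = 0 for all i): OK

Verdict: yes, KKT holds.

yes


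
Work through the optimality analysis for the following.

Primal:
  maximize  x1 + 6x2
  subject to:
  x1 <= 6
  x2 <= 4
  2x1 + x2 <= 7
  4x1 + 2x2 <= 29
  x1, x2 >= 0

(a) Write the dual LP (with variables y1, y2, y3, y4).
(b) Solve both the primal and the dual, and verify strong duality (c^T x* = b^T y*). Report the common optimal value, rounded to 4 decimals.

The standard primal-dual pair for 'max c^T x s.t. A x <= b, x >= 0' is:
  Dual:  min b^T y  s.t.  A^T y >= c,  y >= 0.

So the dual LP is:
  minimize  6y1 + 4y2 + 7y3 + 29y4
  subject to:
    y1 + 2y3 + 4y4 >= 1
    y2 + y3 + 2y4 >= 6
    y1, y2, y3, y4 >= 0

Solving the primal: x* = (1.5, 4).
  primal value c^T x* = 25.5.
Solving the dual: y* = (0, 5.5, 0.5, 0).
  dual value b^T y* = 25.5.
Strong duality: c^T x* = b^T y*. Confirmed.

25.5


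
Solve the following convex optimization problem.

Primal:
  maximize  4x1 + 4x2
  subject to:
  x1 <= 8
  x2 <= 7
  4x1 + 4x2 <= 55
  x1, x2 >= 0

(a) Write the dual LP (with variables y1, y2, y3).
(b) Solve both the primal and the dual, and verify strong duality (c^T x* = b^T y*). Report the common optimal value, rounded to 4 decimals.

The standard primal-dual pair for 'max c^T x s.t. A x <= b, x >= 0' is:
  Dual:  min b^T y  s.t.  A^T y >= c,  y >= 0.

So the dual LP is:
  minimize  8y1 + 7y2 + 55y3
  subject to:
    y1 + 4y3 >= 4
    y2 + 4y3 >= 4
    y1, y2, y3 >= 0

Solving the primal: x* = (6.75, 7).
  primal value c^T x* = 55.
Solving the dual: y* = (0, 0, 1).
  dual value b^T y* = 55.
Strong duality: c^T x* = b^T y*. Confirmed.

55


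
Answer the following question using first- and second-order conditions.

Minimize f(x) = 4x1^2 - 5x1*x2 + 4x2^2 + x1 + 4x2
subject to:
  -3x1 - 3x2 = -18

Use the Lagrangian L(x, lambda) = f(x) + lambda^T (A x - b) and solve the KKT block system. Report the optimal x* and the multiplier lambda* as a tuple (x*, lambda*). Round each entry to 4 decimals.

Form the Lagrangian:
  L(x, lambda) = (1/2) x^T Q x + c^T x + lambda^T (A x - b)
Stationarity (grad_x L = 0): Q x + c + A^T lambda = 0.
Primal feasibility: A x = b.

This gives the KKT block system:
  [ Q   A^T ] [ x     ]   [-c ]
  [ A    0  ] [ lambda ] = [ b ]

Solving the linear system:
  x*      = (3.1154, 2.8846)
  lambda* = (3.8333)
  f(x*)   = 41.8269

x* = (3.1154, 2.8846), lambda* = (3.8333)


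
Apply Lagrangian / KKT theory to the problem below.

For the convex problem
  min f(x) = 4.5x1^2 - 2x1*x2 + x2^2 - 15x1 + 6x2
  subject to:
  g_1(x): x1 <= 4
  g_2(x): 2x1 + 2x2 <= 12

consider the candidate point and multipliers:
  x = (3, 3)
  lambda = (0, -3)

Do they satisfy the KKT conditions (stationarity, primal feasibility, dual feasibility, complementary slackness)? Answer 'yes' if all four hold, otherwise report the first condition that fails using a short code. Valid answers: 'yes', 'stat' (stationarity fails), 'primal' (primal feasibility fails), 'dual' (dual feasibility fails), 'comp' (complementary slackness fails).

Gradient of f: grad f(x) = Q x + c = (6, 6)
Constraint values g_i(x) = a_i^T x - b_i:
  g_1((3, 3)) = -1
  g_2((3, 3)) = 0
Stationarity residual: grad f(x) + sum_i lambda_i a_i = (0, 0)
  -> stationarity OK
Primal feasibility (all g_i <= 0): OK
Dual feasibility (all lambda_i >= 0): FAILS
Complementary slackness (lambda_i * g_i(x) = 0 for all i): OK

Verdict: the first failing condition is dual_feasibility -> dual.

dual


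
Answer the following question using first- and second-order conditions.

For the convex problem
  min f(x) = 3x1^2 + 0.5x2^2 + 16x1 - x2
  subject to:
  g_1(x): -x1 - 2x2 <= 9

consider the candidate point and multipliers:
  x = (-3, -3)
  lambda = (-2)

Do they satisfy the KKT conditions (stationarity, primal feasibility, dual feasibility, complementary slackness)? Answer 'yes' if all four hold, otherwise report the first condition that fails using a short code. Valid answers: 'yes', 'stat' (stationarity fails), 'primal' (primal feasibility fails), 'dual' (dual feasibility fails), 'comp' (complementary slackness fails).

Gradient of f: grad f(x) = Q x + c = (-2, -4)
Constraint values g_i(x) = a_i^T x - b_i:
  g_1((-3, -3)) = 0
Stationarity residual: grad f(x) + sum_i lambda_i a_i = (0, 0)
  -> stationarity OK
Primal feasibility (all g_i <= 0): OK
Dual feasibility (all lambda_i >= 0): FAILS
Complementary slackness (lambda_i * g_i(x) = 0 for all i): OK

Verdict: the first failing condition is dual_feasibility -> dual.

dual


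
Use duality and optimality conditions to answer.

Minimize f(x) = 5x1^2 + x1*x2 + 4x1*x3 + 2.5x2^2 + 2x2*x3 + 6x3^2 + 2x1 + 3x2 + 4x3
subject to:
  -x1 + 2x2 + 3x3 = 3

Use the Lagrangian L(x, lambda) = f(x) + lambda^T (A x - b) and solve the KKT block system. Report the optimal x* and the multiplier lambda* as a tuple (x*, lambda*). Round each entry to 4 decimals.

Form the Lagrangian:
  L(x, lambda) = (1/2) x^T Q x + c^T x + lambda^T (A x - b)
Stationarity (grad_x L = 0): Q x + c + A^T lambda = 0.
Primal feasibility: A x = b.

This gives the KKT block system:
  [ Q   A^T ] [ x     ]   [-c ]
  [ A    0  ] [ lambda ] = [ b ]

Solving the linear system:
  x*      = (-0.7041, 0.4024, 0.497)
  lambda* = (-2.6509)
  f(x*)   = 4.8698

x* = (-0.7041, 0.4024, 0.497), lambda* = (-2.6509)


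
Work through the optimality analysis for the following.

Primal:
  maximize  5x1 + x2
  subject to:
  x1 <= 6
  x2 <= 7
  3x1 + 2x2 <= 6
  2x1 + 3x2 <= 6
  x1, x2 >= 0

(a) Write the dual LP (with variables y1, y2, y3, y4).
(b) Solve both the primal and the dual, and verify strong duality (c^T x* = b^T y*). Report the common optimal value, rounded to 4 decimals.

The standard primal-dual pair for 'max c^T x s.t. A x <= b, x >= 0' is:
  Dual:  min b^T y  s.t.  A^T y >= c,  y >= 0.

So the dual LP is:
  minimize  6y1 + 7y2 + 6y3 + 6y4
  subject to:
    y1 + 3y3 + 2y4 >= 5
    y2 + 2y3 + 3y4 >= 1
    y1, y2, y3, y4 >= 0

Solving the primal: x* = (2, 0).
  primal value c^T x* = 10.
Solving the dual: y* = (0, 0, 1.6667, 0).
  dual value b^T y* = 10.
Strong duality: c^T x* = b^T y*. Confirmed.

10


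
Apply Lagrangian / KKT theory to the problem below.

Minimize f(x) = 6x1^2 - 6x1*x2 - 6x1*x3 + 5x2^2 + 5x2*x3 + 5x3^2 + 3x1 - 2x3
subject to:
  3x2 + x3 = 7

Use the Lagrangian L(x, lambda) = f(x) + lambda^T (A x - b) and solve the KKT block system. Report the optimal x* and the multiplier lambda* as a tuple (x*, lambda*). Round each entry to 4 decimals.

Form the Lagrangian:
  L(x, lambda) = (1/2) x^T Q x + c^T x + lambda^T (A x - b)
Stationarity (grad_x L = 0): Q x + c + A^T lambda = 0.
Primal feasibility: A x = b.

This gives the KKT block system:
  [ Q   A^T ] [ x     ]   [-c ]
  [ A    0  ] [ lambda ] = [ b ]

Solving the linear system:
  x*      = (1.0086, 2.2414, 0.2759)
  lambda* = (-5.9138)
  f(x*)   = 21.9353

x* = (1.0086, 2.2414, 0.2759), lambda* = (-5.9138)


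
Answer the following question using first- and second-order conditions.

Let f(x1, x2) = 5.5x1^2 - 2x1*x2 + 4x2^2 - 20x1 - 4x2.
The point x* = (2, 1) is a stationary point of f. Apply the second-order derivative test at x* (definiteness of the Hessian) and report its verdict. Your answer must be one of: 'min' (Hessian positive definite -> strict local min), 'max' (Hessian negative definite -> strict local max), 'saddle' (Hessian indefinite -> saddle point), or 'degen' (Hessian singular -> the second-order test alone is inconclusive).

Compute the Hessian H = grad^2 f:
  H = [[11, -2], [-2, 8]]
Verify stationarity: grad f(x*) = H x* + g = (0, 0).
Eigenvalues of H: 7, 12.
Both eigenvalues > 0, so H is positive definite -> x* is a strict local min.

min


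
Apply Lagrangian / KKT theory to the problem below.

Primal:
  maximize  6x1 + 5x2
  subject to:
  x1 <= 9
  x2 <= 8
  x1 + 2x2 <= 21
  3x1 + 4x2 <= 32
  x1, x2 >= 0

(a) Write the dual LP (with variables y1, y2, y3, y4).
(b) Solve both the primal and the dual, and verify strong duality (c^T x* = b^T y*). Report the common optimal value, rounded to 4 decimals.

The standard primal-dual pair for 'max c^T x s.t. A x <= b, x >= 0' is:
  Dual:  min b^T y  s.t.  A^T y >= c,  y >= 0.

So the dual LP is:
  minimize  9y1 + 8y2 + 21y3 + 32y4
  subject to:
    y1 + y3 + 3y4 >= 6
    y2 + 2y3 + 4y4 >= 5
    y1, y2, y3, y4 >= 0

Solving the primal: x* = (9, 1.25).
  primal value c^T x* = 60.25.
Solving the dual: y* = (2.25, 0, 0, 1.25).
  dual value b^T y* = 60.25.
Strong duality: c^T x* = b^T y*. Confirmed.

60.25


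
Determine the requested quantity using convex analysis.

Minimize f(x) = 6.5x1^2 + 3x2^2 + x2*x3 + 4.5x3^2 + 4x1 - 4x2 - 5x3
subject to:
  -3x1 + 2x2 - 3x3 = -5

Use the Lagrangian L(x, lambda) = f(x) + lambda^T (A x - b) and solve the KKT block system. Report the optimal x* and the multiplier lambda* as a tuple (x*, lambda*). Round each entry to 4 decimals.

Form the Lagrangian:
  L(x, lambda) = (1/2) x^T Q x + c^T x + lambda^T (A x - b)
Stationarity (grad_x L = 0): Q x + c + A^T lambda = 0.
Primal feasibility: A x = b.

This gives the KKT block system:
  [ Q   A^T ] [ x     ]   [-c ]
  [ A    0  ] [ lambda ] = [ b ]

Solving the linear system:
  x*      = (0.188, -0.2662, 1.3012)
  lambda* = (2.1481)
  f(x*)   = 3.0258

x* = (0.188, -0.2662, 1.3012), lambda* = (2.1481)


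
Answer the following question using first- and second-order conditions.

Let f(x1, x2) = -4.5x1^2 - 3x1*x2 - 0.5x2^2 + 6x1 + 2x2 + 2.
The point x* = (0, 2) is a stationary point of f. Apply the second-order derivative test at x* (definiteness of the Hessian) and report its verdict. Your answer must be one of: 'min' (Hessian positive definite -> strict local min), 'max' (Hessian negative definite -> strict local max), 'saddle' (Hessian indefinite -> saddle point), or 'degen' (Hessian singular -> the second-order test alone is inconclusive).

Compute the Hessian H = grad^2 f:
  H = [[-9, -3], [-3, -1]]
Verify stationarity: grad f(x*) = H x* + g = (0, 0).
Eigenvalues of H: -10, 0.
H has a zero eigenvalue (singular; negative semidefinite but not definite), so H is neither positive definite, negative definite, nor indefinite. The second-order test alone is inconclusive -> degen.
(Indeed, f is constant along the null direction of H through x*, so x* is not a strict local extremum.)

degen


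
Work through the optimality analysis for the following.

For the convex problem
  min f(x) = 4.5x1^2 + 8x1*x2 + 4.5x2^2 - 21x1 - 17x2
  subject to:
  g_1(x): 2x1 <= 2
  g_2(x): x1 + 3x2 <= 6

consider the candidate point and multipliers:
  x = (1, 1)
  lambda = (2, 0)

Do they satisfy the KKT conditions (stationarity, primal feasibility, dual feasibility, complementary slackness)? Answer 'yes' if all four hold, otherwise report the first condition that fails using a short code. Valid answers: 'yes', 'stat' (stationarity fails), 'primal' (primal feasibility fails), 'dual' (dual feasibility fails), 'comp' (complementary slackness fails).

Gradient of f: grad f(x) = Q x + c = (-4, 0)
Constraint values g_i(x) = a_i^T x - b_i:
  g_1((1, 1)) = 0
  g_2((1, 1)) = -2
Stationarity residual: grad f(x) + sum_i lambda_i a_i = (0, 0)
  -> stationarity OK
Primal feasibility (all g_i <= 0): OK
Dual feasibility (all lambda_i >= 0): OK
Complementary slackness (lambda_i * g_i(x) = 0 for all i): OK

Verdict: yes, KKT holds.

yes


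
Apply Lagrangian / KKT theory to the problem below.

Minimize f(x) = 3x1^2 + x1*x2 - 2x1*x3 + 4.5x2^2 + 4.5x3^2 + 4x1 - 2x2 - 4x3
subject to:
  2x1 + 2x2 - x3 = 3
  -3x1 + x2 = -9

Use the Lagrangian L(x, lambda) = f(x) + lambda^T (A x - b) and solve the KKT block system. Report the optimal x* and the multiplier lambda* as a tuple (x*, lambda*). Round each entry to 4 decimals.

Form the Lagrangian:
  L(x, lambda) = (1/2) x^T Q x + c^T x + lambda^T (A x - b)
Stationarity (grad_x L = 0): Q x + c + A^T lambda = 0.
Primal feasibility: A x = b.

This gives the KKT block system:
  [ Q   A^T ] [ x     ]   [-c ]
  [ A    0  ] [ lambda ] = [ b ]

Solving the linear system:
  x*      = (2.7567, -0.73, 1.0534)
  lambda* = (-0.033, 5.8791)
  f(x*)   = 30.6421

x* = (2.7567, -0.73, 1.0534), lambda* = (-0.033, 5.8791)


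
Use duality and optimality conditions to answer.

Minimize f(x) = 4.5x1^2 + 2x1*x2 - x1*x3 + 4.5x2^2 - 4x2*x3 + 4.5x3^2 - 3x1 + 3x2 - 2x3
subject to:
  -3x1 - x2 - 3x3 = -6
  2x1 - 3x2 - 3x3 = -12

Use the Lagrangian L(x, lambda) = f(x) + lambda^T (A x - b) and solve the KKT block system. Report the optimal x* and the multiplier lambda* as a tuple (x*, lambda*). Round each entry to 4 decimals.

Form the Lagrangian:
  L(x, lambda) = (1/2) x^T Q x + c^T x + lambda^T (A x - b)
Stationarity (grad_x L = 0): Q x + c + A^T lambda = 0.
Primal feasibility: A x = b.

This gives the KKT block system:
  [ Q   A^T ] [ x     ]   [-c ]
  [ A    0  ] [ lambda ] = [ b ]

Solving the linear system:
  x*      = (-0.5223, 1.6943, 1.9575)
  lambda* = (-0.0055, 3.1265)
  f(x*)   = 20.1096

x* = (-0.5223, 1.6943, 1.9575), lambda* = (-0.0055, 3.1265)


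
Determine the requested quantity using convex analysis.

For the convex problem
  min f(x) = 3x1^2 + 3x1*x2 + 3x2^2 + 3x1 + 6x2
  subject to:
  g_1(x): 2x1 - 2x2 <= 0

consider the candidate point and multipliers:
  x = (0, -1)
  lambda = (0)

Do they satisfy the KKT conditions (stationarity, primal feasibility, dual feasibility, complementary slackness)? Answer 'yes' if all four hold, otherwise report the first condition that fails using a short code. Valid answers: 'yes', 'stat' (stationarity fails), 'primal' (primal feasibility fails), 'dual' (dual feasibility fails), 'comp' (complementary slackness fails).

Gradient of f: grad f(x) = Q x + c = (0, 0)
Constraint values g_i(x) = a_i^T x - b_i:
  g_1((0, -1)) = 2
Stationarity residual: grad f(x) + sum_i lambda_i a_i = (0, 0)
  -> stationarity OK
Primal feasibility (all g_i <= 0): FAILS
Dual feasibility (all lambda_i >= 0): OK
Complementary slackness (lambda_i * g_i(x) = 0 for all i): OK

Verdict: the first failing condition is primal_feasibility -> primal.

primal


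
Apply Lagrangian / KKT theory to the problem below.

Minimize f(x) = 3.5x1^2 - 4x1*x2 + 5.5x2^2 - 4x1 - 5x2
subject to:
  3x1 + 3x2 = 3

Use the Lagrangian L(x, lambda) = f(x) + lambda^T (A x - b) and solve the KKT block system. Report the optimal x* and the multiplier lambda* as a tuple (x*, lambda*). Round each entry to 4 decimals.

Form the Lagrangian:
  L(x, lambda) = (1/2) x^T Q x + c^T x + lambda^T (A x - b)
Stationarity (grad_x L = 0): Q x + c + A^T lambda = 0.
Primal feasibility: A x = b.

This gives the KKT block system:
  [ Q   A^T ] [ x     ]   [-c ]
  [ A    0  ] [ lambda ] = [ b ]

Solving the linear system:
  x*      = (0.5385, 0.4615)
  lambda* = (0.6923)
  f(x*)   = -3.2692

x* = (0.5385, 0.4615), lambda* = (0.6923)


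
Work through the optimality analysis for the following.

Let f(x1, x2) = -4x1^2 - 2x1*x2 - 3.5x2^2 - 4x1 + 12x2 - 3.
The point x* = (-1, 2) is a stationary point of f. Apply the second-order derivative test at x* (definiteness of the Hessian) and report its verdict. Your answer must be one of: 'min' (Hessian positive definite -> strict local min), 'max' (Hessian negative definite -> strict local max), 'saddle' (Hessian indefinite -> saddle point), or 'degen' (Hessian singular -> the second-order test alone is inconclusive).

Compute the Hessian H = grad^2 f:
  H = [[-8, -2], [-2, -7]]
Verify stationarity: grad f(x*) = H x* + g = (0, 0).
Eigenvalues of H: -9.5616, -5.4384.
Both eigenvalues < 0, so H is negative definite -> x* is a strict local max.

max


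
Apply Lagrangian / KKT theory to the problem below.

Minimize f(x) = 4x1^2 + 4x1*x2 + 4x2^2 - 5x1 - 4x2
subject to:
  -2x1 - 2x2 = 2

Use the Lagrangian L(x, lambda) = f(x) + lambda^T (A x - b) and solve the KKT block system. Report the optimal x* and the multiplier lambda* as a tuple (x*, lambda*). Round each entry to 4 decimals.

Form the Lagrangian:
  L(x, lambda) = (1/2) x^T Q x + c^T x + lambda^T (A x - b)
Stationarity (grad_x L = 0): Q x + c + A^T lambda = 0.
Primal feasibility: A x = b.

This gives the KKT block system:
  [ Q   A^T ] [ x     ]   [-c ]
  [ A    0  ] [ lambda ] = [ b ]

Solving the linear system:
  x*      = (-0.375, -0.625)
  lambda* = (-5.25)
  f(x*)   = 7.4375

x* = (-0.375, -0.625), lambda* = (-5.25)


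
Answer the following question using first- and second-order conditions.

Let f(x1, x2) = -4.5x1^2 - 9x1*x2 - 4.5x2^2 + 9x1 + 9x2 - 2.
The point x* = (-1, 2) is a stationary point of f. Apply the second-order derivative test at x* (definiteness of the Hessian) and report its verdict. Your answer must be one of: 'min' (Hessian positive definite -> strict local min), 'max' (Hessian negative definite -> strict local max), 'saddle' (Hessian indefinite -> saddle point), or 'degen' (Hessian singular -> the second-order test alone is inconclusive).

Compute the Hessian H = grad^2 f:
  H = [[-9, -9], [-9, -9]]
Verify stationarity: grad f(x*) = H x* + g = (0, 0).
Eigenvalues of H: -18, 0.
H has a zero eigenvalue (singular; negative semidefinite but not definite), so H is neither positive definite, negative definite, nor indefinite. The second-order test alone is inconclusive -> degen.
(Indeed, f is constant along the null direction of H through x*, so x* is not a strict local extremum.)

degen


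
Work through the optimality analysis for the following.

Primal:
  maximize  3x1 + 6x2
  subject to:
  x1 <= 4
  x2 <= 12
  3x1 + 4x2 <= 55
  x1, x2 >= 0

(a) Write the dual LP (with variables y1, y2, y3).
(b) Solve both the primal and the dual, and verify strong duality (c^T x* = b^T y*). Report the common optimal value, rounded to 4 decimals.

The standard primal-dual pair for 'max c^T x s.t. A x <= b, x >= 0' is:
  Dual:  min b^T y  s.t.  A^T y >= c,  y >= 0.

So the dual LP is:
  minimize  4y1 + 12y2 + 55y3
  subject to:
    y1 + 3y3 >= 3
    y2 + 4y3 >= 6
    y1, y2, y3 >= 0

Solving the primal: x* = (2.3333, 12).
  primal value c^T x* = 79.
Solving the dual: y* = (0, 2, 1).
  dual value b^T y* = 79.
Strong duality: c^T x* = b^T y*. Confirmed.

79


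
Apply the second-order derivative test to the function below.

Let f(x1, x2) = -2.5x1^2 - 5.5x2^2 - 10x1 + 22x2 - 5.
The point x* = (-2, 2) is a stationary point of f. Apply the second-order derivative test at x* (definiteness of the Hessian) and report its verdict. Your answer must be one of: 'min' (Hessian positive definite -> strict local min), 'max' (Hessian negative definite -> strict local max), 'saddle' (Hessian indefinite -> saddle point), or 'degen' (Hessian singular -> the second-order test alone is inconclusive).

Compute the Hessian H = grad^2 f:
  H = [[-5, 0], [0, -11]]
Verify stationarity: grad f(x*) = H x* + g = (0, 0).
Eigenvalues of H: -11, -5.
Both eigenvalues < 0, so H is negative definite -> x* is a strict local max.

max


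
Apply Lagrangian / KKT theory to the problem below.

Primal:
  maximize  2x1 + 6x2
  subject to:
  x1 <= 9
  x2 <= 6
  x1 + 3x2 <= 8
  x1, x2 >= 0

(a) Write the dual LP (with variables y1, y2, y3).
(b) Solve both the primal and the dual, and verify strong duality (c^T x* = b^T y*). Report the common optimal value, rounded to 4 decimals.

The standard primal-dual pair for 'max c^T x s.t. A x <= b, x >= 0' is:
  Dual:  min b^T y  s.t.  A^T y >= c,  y >= 0.

So the dual LP is:
  minimize  9y1 + 6y2 + 8y3
  subject to:
    y1 + y3 >= 2
    y2 + 3y3 >= 6
    y1, y2, y3 >= 0

Solving the primal: x* = (8, 0).
  primal value c^T x* = 16.
Solving the dual: y* = (0, 0, 2).
  dual value b^T y* = 16.
Strong duality: c^T x* = b^T y*. Confirmed.

16


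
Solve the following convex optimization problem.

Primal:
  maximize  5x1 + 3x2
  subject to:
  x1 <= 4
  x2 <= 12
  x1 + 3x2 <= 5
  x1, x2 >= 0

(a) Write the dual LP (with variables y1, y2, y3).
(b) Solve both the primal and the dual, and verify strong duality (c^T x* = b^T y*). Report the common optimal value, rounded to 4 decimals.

The standard primal-dual pair for 'max c^T x s.t. A x <= b, x >= 0' is:
  Dual:  min b^T y  s.t.  A^T y >= c,  y >= 0.

So the dual LP is:
  minimize  4y1 + 12y2 + 5y3
  subject to:
    y1 + y3 >= 5
    y2 + 3y3 >= 3
    y1, y2, y3 >= 0

Solving the primal: x* = (4, 0.3333).
  primal value c^T x* = 21.
Solving the dual: y* = (4, 0, 1).
  dual value b^T y* = 21.
Strong duality: c^T x* = b^T y*. Confirmed.

21


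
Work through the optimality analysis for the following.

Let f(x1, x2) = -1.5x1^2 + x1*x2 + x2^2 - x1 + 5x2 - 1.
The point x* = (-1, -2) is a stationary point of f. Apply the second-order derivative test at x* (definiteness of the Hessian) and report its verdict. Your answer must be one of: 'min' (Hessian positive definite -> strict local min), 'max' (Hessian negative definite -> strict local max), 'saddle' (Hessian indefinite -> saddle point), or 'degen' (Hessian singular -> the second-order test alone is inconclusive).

Compute the Hessian H = grad^2 f:
  H = [[-3, 1], [1, 2]]
Verify stationarity: grad f(x*) = H x* + g = (0, 0).
Eigenvalues of H: -3.1926, 2.1926.
Eigenvalues have mixed signs, so H is indefinite -> x* is a saddle point.

saddle


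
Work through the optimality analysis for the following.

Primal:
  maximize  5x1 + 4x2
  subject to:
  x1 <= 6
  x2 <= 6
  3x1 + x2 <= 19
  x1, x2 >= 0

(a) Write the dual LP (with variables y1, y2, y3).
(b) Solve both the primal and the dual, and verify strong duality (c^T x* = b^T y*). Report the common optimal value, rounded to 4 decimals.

The standard primal-dual pair for 'max c^T x s.t. A x <= b, x >= 0' is:
  Dual:  min b^T y  s.t.  A^T y >= c,  y >= 0.

So the dual LP is:
  minimize  6y1 + 6y2 + 19y3
  subject to:
    y1 + 3y3 >= 5
    y2 + y3 >= 4
    y1, y2, y3 >= 0

Solving the primal: x* = (4.3333, 6).
  primal value c^T x* = 45.6667.
Solving the dual: y* = (0, 2.3333, 1.6667).
  dual value b^T y* = 45.6667.
Strong duality: c^T x* = b^T y*. Confirmed.

45.6667


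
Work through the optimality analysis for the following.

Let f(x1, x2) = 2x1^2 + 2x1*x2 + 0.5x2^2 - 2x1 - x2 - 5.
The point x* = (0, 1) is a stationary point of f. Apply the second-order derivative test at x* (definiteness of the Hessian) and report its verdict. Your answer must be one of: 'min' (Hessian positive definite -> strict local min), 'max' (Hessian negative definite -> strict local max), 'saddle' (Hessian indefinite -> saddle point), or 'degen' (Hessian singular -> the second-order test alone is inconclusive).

Compute the Hessian H = grad^2 f:
  H = [[4, 2], [2, 1]]
Verify stationarity: grad f(x*) = H x* + g = (0, 0).
Eigenvalues of H: 0, 5.
H has a zero eigenvalue (singular; positive semidefinite but not definite), so H is neither positive definite, negative definite, nor indefinite. The second-order test alone is inconclusive -> degen.
(Indeed, f is constant along the null direction of H through x*, so x* is not a strict local extremum.)

degen


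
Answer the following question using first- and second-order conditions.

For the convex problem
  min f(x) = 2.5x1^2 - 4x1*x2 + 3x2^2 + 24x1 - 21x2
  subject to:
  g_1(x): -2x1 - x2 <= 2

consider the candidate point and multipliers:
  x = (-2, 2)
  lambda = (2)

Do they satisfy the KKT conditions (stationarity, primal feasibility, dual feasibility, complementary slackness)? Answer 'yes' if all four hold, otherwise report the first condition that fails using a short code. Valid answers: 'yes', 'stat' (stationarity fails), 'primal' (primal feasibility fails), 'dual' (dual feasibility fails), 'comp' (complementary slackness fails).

Gradient of f: grad f(x) = Q x + c = (6, -1)
Constraint values g_i(x) = a_i^T x - b_i:
  g_1((-2, 2)) = 0
Stationarity residual: grad f(x) + sum_i lambda_i a_i = (2, -3)
  -> stationarity FAILS
Primal feasibility (all g_i <= 0): OK
Dual feasibility (all lambda_i >= 0): OK
Complementary slackness (lambda_i * g_i(x) = 0 for all i): OK

Verdict: the first failing condition is stationarity -> stat.

stat
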